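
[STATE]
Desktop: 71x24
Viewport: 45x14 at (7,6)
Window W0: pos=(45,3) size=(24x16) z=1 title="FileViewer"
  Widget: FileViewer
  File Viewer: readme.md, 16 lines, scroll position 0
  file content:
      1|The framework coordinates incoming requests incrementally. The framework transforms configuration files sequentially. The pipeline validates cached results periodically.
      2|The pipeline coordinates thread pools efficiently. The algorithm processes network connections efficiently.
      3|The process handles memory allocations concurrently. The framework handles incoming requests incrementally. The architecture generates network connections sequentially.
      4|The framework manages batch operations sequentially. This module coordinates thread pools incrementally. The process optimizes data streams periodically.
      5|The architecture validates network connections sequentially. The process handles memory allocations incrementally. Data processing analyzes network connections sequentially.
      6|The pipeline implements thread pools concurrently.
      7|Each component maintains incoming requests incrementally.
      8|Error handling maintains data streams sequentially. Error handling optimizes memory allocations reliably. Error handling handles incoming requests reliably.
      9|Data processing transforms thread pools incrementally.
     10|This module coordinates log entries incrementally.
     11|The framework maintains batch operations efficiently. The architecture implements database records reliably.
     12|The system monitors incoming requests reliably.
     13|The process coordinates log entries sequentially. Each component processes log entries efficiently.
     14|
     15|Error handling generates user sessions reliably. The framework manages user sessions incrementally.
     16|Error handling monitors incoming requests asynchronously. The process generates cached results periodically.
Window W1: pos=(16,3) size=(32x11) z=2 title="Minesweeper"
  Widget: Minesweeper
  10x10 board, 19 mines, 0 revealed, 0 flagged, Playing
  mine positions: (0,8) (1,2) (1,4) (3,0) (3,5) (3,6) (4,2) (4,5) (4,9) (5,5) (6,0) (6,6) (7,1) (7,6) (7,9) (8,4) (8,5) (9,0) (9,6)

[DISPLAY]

         ┃■■■■■■■■■■                    ┃e fr
         ┃■■■■■■■■■■                    ┃e pi
         ┃■■■■■■■■■■                    ┃e pr
         ┃■■■■■■■■■■                    ┃e fr
         ┃■■■■■■■■■■                    ┃e ar
         ┃■■■■■■■■■■                    ┃e pi
         ┃■■■■■■■■■■                    ┃ch c
         ┗━━━━━━━━━━━━━━━━━━━━━━━━━━━━━━┛ror 
                                      ┃Data p
                                      ┃This m
                                      ┃The fr
                                      ┃The sy
                                      ┗━━━━━━
                                             


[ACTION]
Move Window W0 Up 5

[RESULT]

         ┃■■■■■■■■■■                    ┃e fr
         ┃■■■■■■■■■■                    ┃e ar
         ┃■■■■■■■■■■                    ┃e pi
         ┃■■■■■■■■■■                    ┃ch c
         ┃■■■■■■■■■■                    ┃ror 
         ┃■■■■■■■■■■                    ┃ta p
         ┃■■■■■■■■■■                    ┃is m
         ┗━━━━━━━━━━━━━━━━━━━━━━━━━━━━━━┛e fr
                                      ┃The sy
                                      ┗━━━━━━
                                             
                                             
                                             
                                             


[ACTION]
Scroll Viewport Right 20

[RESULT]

■                    ┃e framework manages░┃  
■                    ┃e architecture vali░┃  
■                    ┃e pipeline implemen░┃  
■                    ┃ch component mainta░┃  
■                    ┃ror handling mainta░┃  
■                    ┃ta processing trans░┃  
■                    ┃is module coordinat░┃  
━━━━━━━━━━━━━━━━━━━━━┛e framework maintai░┃  
                   ┃The system monitors i▼┃  
                   ┗━━━━━━━━━━━━━━━━━━━━━━┛  
                                             
                                             
                                             
                                             


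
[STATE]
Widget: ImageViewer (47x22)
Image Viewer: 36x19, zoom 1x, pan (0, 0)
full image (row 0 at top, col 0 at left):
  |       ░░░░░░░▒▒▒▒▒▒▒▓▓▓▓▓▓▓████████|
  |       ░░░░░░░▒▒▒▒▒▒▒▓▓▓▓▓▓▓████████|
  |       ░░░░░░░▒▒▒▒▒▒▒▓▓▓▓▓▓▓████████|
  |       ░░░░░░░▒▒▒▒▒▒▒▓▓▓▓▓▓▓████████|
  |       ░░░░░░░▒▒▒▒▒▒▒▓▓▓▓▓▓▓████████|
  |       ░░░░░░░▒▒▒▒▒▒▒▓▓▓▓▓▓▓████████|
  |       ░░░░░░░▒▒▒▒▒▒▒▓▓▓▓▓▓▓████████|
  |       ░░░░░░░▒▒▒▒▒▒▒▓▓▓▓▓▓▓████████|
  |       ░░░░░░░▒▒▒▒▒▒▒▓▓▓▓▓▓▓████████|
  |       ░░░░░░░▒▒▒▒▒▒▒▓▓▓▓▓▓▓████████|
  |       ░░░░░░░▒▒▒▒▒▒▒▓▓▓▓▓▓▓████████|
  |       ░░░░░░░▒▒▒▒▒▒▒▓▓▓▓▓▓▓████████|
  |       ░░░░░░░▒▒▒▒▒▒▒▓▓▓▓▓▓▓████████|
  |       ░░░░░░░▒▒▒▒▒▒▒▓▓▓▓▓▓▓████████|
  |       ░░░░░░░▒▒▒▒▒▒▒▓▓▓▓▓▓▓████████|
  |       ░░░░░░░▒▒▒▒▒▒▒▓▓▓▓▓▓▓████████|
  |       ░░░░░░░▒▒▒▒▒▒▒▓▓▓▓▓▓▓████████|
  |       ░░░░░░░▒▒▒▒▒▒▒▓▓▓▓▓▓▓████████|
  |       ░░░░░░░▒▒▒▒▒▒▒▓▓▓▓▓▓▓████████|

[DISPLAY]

       ░░░░░░░▒▒▒▒▒▒▒▓▓▓▓▓▓▓████████           
       ░░░░░░░▒▒▒▒▒▒▒▓▓▓▓▓▓▓████████           
       ░░░░░░░▒▒▒▒▒▒▒▓▓▓▓▓▓▓████████           
       ░░░░░░░▒▒▒▒▒▒▒▓▓▓▓▓▓▓████████           
       ░░░░░░░▒▒▒▒▒▒▒▓▓▓▓▓▓▓████████           
       ░░░░░░░▒▒▒▒▒▒▒▓▓▓▓▓▓▓████████           
       ░░░░░░░▒▒▒▒▒▒▒▓▓▓▓▓▓▓████████           
       ░░░░░░░▒▒▒▒▒▒▒▓▓▓▓▓▓▓████████           
       ░░░░░░░▒▒▒▒▒▒▒▓▓▓▓▓▓▓████████           
       ░░░░░░░▒▒▒▒▒▒▒▓▓▓▓▓▓▓████████           
       ░░░░░░░▒▒▒▒▒▒▒▓▓▓▓▓▓▓████████           
       ░░░░░░░▒▒▒▒▒▒▒▓▓▓▓▓▓▓████████           
       ░░░░░░░▒▒▒▒▒▒▒▓▓▓▓▓▓▓████████           
       ░░░░░░░▒▒▒▒▒▒▒▓▓▓▓▓▓▓████████           
       ░░░░░░░▒▒▒▒▒▒▒▓▓▓▓▓▓▓████████           
       ░░░░░░░▒▒▒▒▒▒▒▓▓▓▓▓▓▓████████           
       ░░░░░░░▒▒▒▒▒▒▒▓▓▓▓▓▓▓████████           
       ░░░░░░░▒▒▒▒▒▒▒▓▓▓▓▓▓▓████████           
       ░░░░░░░▒▒▒▒▒▒▒▓▓▓▓▓▓▓████████           
                                               
                                               
                                               


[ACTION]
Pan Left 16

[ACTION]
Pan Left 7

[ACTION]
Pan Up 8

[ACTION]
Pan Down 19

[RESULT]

                                               
                                               
                                               
                                               
                                               
                                               
                                               
                                               
                                               
                                               
                                               
                                               
                                               
                                               
                                               
                                               
                                               
                                               
                                               
                                               
                                               
                                               


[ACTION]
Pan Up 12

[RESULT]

       ░░░░░░░▒▒▒▒▒▒▒▓▓▓▓▓▓▓████████           
       ░░░░░░░▒▒▒▒▒▒▒▓▓▓▓▓▓▓████████           
       ░░░░░░░▒▒▒▒▒▒▒▓▓▓▓▓▓▓████████           
       ░░░░░░░▒▒▒▒▒▒▒▓▓▓▓▓▓▓████████           
       ░░░░░░░▒▒▒▒▒▒▒▓▓▓▓▓▓▓████████           
       ░░░░░░░▒▒▒▒▒▒▒▓▓▓▓▓▓▓████████           
       ░░░░░░░▒▒▒▒▒▒▒▓▓▓▓▓▓▓████████           
       ░░░░░░░▒▒▒▒▒▒▒▓▓▓▓▓▓▓████████           
       ░░░░░░░▒▒▒▒▒▒▒▓▓▓▓▓▓▓████████           
       ░░░░░░░▒▒▒▒▒▒▒▓▓▓▓▓▓▓████████           
       ░░░░░░░▒▒▒▒▒▒▒▓▓▓▓▓▓▓████████           
       ░░░░░░░▒▒▒▒▒▒▒▓▓▓▓▓▓▓████████           
                                               
                                               
                                               
                                               
                                               
                                               
                                               
                                               
                                               
                                               


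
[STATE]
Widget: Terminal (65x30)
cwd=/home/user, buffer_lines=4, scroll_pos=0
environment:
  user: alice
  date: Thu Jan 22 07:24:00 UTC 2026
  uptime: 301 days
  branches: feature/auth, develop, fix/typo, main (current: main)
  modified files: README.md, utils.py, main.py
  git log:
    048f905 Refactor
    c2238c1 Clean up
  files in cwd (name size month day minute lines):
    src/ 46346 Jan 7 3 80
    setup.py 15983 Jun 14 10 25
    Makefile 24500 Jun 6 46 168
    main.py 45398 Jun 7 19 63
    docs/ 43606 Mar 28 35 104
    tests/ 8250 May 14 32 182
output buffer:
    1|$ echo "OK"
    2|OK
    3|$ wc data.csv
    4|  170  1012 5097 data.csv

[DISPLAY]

$ echo "OK"                                                      
OK                                                               
$ wc data.csv                                                    
  170  1012 5097 data.csv                                        
$ █                                                              
                                                                 
                                                                 
                                                                 
                                                                 
                                                                 
                                                                 
                                                                 
                                                                 
                                                                 
                                                                 
                                                                 
                                                                 
                                                                 
                                                                 
                                                                 
                                                                 
                                                                 
                                                                 
                                                                 
                                                                 
                                                                 
                                                                 
                                                                 
                                                                 
                                                                 


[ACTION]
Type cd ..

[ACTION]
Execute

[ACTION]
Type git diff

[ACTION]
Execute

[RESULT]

$ echo "OK"                                                      
OK                                                               
$ wc data.csv                                                    
  170  1012 5097 data.csv                                        
$ cd ..                                                          
                                                                 
$ git diff                                                       
diff --git a/main.py b/main.py                                   
--- a/main.py                                                    
+++ b/main.py                                                    
@@ -1,3 +1,4 @@                                                  
+# updated                                                       
 import sys                                                      
$ █                                                              
                                                                 
                                                                 
                                                                 
                                                                 
                                                                 
                                                                 
                                                                 
                                                                 
                                                                 
                                                                 
                                                                 
                                                                 
                                                                 
                                                                 
                                                                 
                                                                 


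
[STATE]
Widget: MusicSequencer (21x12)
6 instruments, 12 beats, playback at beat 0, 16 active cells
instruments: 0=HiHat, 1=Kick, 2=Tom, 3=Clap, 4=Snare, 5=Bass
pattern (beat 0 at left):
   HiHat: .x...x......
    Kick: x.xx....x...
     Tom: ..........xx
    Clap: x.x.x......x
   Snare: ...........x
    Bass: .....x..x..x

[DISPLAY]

      ▼12345678901   
 HiHat·█···█······   
  Kick█·██····█···   
   Tom··········██   
  Clap█·█·█······█   
 Snare···········█   
  Bass·····█··█··█   
                     
                     
                     
                     
                     


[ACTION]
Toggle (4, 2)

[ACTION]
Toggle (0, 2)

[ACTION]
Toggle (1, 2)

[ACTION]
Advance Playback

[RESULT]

      0▼2345678901   
 HiHat·██··█······   
  Kick█··█····█···   
   Tom··········██   
  Clap█·█·█······█   
 Snare··█········█   
  Bass·····█··█··█   
                     
                     
                     
                     
                     


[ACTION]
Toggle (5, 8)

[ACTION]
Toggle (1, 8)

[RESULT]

      0▼2345678901   
 HiHat·██··█······   
  Kick█··█········   
   Tom··········██   
  Clap█·█·█······█   
 Snare··█········█   
  Bass·····█·····█   
                     
                     
                     
                     
                     


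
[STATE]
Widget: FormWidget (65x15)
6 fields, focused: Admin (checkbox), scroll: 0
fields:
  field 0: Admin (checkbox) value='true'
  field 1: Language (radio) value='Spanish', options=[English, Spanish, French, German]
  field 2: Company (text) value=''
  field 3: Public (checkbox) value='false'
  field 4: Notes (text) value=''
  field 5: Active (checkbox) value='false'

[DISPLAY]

> Admin:      [x]                                                
  Language:   ( ) English  (●) Spanish  ( ) French  ( ) German   
  Company:    [                                                 ]
  Public:     [ ]                                                
  Notes:      [                                                 ]
  Active:     [ ]                                                
                                                                 
                                                                 
                                                                 
                                                                 
                                                                 
                                                                 
                                                                 
                                                                 
                                                                 


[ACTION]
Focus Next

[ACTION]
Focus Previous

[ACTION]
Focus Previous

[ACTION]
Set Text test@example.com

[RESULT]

  Admin:      [x]                                                
  Language:   ( ) English  (●) Spanish  ( ) French  ( ) German   
  Company:    [                                                 ]
  Public:     [ ]                                                
  Notes:      [                                                 ]
> Active:     [ ]                                                
                                                                 
                                                                 
                                                                 
                                                                 
                                                                 
                                                                 
                                                                 
                                                                 
                                                                 


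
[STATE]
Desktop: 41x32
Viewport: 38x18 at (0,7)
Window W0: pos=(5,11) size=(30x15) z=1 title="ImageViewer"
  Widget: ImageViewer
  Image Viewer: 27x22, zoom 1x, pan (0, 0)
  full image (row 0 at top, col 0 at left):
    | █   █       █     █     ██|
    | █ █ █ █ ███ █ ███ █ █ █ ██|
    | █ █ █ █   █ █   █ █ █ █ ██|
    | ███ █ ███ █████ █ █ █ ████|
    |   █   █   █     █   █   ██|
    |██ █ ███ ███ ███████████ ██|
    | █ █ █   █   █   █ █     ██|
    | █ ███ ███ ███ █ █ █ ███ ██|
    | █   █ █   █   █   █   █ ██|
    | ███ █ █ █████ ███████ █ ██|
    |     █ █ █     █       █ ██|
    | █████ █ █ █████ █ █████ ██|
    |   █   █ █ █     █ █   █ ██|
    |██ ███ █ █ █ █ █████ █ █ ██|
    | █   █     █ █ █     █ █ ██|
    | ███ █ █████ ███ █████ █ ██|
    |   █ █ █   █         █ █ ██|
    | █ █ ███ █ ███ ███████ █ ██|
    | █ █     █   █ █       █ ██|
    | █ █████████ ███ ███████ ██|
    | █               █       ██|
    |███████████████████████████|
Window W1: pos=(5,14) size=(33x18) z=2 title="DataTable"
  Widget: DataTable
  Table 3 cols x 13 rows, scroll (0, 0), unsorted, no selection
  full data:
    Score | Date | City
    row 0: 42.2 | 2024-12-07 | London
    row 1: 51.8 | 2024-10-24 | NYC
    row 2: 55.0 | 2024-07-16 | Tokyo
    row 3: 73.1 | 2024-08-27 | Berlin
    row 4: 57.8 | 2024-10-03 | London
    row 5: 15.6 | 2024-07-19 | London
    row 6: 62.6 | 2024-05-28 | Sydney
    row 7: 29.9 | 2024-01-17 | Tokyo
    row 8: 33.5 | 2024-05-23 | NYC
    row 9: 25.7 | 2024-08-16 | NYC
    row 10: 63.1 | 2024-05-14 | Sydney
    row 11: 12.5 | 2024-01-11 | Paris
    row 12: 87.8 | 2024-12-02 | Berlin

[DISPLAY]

                                      
                                      
                                      
                                      
     ┏━━━━━━━━━━━━━━━━━━━━━━━━━━━━┓   
     ┃ ImageViewer                ┃   
     ┠────────────────────────────┨   
     ┏━━━━━━━━━━━━━━━━━━━━━━━━━━━━━━━┓
     ┃ DataTable                     ┃
     ┠───────────────────────────────┨
     ┃Score│Date      │City          ┃
     ┃─────┼──────────┼──────        ┃
     ┃42.2 │2024-12-07│London        ┃
     ┃51.8 │2024-10-24│NYC           ┃
     ┃55.0 │2024-07-16│Tokyo         ┃
     ┃73.1 │2024-08-27│Berlin        ┃
     ┃57.8 │2024-10-03│London        ┃
     ┃15.6 │2024-07-19│London        ┃


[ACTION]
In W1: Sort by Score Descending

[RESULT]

                                      
                                      
                                      
                                      
     ┏━━━━━━━━━━━━━━━━━━━━━━━━━━━━┓   
     ┃ ImageViewer                ┃   
     ┠────────────────────────────┨   
     ┏━━━━━━━━━━━━━━━━━━━━━━━━━━━━━━━┓
     ┃ DataTable                     ┃
     ┠───────────────────────────────┨
     ┃Scor▼│Date      │City          ┃
     ┃─────┼──────────┼──────        ┃
     ┃87.8 │2024-12-02│Berlin        ┃
     ┃73.1 │2024-08-27│Berlin        ┃
     ┃63.1 │2024-05-14│Sydney        ┃
     ┃62.6 │2024-05-28│Sydney        ┃
     ┃57.8 │2024-10-03│London        ┃
     ┃55.0 │2024-07-16│Tokyo         ┃


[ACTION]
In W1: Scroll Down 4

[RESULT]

                                      
                                      
                                      
                                      
     ┏━━━━━━━━━━━━━━━━━━━━━━━━━━━━┓   
     ┃ ImageViewer                ┃   
     ┠────────────────────────────┨   
     ┏━━━━━━━━━━━━━━━━━━━━━━━━━━━━━━━┓
     ┃ DataTable                     ┃
     ┠───────────────────────────────┨
     ┃Scor▼│Date      │City          ┃
     ┃─────┼──────────┼──────        ┃
     ┃73.1 │2024-08-27│Berlin        ┃
     ┃63.1 │2024-05-14│Sydney        ┃
     ┃62.6 │2024-05-28│Sydney        ┃
     ┃57.8 │2024-10-03│London        ┃
     ┃55.0 │2024-07-16│Tokyo         ┃
     ┃51.8 │2024-10-24│NYC           ┃


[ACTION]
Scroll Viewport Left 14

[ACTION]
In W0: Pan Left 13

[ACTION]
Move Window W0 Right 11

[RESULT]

                                      
                                      
                                      
                                      
           ┏━━━━━━━━━━━━━━━━━━━━━━━━━━
           ┃ ImageViewer              
           ┠──────────────────────────
     ┏━━━━━━━━━━━━━━━━━━━━━━━━━━━━━━━┓
     ┃ DataTable                     ┃
     ┠───────────────────────────────┨
     ┃Scor▼│Date      │City          ┃
     ┃─────┼──────────┼──────        ┃
     ┃73.1 │2024-08-27│Berlin        ┃
     ┃63.1 │2024-05-14│Sydney        ┃
     ┃62.6 │2024-05-28│Sydney        ┃
     ┃57.8 │2024-10-03│London        ┃
     ┃55.0 │2024-07-16│Tokyo         ┃
     ┃51.8 │2024-10-24│NYC           ┃


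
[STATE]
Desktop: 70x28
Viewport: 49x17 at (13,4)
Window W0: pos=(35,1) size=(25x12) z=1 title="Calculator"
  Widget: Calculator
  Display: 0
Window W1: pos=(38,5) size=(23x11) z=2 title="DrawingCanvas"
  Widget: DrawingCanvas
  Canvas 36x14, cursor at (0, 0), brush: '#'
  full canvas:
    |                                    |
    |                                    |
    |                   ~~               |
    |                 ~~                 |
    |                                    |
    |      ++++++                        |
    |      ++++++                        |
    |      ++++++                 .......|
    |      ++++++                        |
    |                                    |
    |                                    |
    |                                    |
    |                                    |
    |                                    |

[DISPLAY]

                      ┃                      0┃  
                      ┃┌─┏━━━━━━━━━━━━━━━━━━━━━┓ 
                      ┃│ ┃ DrawingCanvas       ┃ 
                      ┃├─┠─────────────────────┨ 
                      ┃│ ┃+                    ┃ 
                      ┃├─┃                     ┃ 
                      ┃│ ┃                   ~~┃ 
                      ┃└─┃                 ~~  ┃ 
                      ┗━━┃                     ┃ 
                         ┃      ++++++         ┃ 
                         ┃      ++++++         ┃ 
                         ┗━━━━━━━━━━━━━━━━━━━━━┛ 
                                                 
                                                 
                                                 
                                                 
                                                 


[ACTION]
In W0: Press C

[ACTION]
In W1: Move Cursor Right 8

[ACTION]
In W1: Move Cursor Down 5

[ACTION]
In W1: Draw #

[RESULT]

                      ┃                      0┃  
                      ┃┌─┏━━━━━━━━━━━━━━━━━━━━━┓ 
                      ┃│ ┃ DrawingCanvas       ┃ 
                      ┃├─┠─────────────────────┨ 
                      ┃│ ┃                     ┃ 
                      ┃├─┃                     ┃ 
                      ┃│ ┃                   ~~┃ 
                      ┃└─┃                 ~~  ┃ 
                      ┗━━┃                     ┃ 
                         ┃      ++#+++         ┃ 
                         ┃      ++++++         ┃ 
                         ┗━━━━━━━━━━━━━━━━━━━━━┛ 
                                                 
                                                 
                                                 
                                                 
                                                 


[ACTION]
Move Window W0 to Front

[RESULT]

                      ┃                      0┃  
                      ┃┌───┬───┬───┬───┐      ┃┓ 
                      ┃│ 7 │ 8 │ 9 │ ÷ │      ┃┃ 
                      ┃├───┼───┼───┼───┤      ┃┨ 
                      ┃│ 4 │ 5 │ 6 │ × │      ┃┃ 
                      ┃├───┼───┼───┼───┤      ┃┃ 
                      ┃│ 1 │ 2 │ 3 │ - │      ┃┃ 
                      ┃└───┴───┴───┴───┘      ┃┃ 
                      ┗━━━━━━━━━━━━━━━━━━━━━━━┛┃ 
                         ┃      ++#+++         ┃ 
                         ┃      ++++++         ┃ 
                         ┗━━━━━━━━━━━━━━━━━━━━━┛ 
                                                 
                                                 
                                                 
                                                 
                                                 


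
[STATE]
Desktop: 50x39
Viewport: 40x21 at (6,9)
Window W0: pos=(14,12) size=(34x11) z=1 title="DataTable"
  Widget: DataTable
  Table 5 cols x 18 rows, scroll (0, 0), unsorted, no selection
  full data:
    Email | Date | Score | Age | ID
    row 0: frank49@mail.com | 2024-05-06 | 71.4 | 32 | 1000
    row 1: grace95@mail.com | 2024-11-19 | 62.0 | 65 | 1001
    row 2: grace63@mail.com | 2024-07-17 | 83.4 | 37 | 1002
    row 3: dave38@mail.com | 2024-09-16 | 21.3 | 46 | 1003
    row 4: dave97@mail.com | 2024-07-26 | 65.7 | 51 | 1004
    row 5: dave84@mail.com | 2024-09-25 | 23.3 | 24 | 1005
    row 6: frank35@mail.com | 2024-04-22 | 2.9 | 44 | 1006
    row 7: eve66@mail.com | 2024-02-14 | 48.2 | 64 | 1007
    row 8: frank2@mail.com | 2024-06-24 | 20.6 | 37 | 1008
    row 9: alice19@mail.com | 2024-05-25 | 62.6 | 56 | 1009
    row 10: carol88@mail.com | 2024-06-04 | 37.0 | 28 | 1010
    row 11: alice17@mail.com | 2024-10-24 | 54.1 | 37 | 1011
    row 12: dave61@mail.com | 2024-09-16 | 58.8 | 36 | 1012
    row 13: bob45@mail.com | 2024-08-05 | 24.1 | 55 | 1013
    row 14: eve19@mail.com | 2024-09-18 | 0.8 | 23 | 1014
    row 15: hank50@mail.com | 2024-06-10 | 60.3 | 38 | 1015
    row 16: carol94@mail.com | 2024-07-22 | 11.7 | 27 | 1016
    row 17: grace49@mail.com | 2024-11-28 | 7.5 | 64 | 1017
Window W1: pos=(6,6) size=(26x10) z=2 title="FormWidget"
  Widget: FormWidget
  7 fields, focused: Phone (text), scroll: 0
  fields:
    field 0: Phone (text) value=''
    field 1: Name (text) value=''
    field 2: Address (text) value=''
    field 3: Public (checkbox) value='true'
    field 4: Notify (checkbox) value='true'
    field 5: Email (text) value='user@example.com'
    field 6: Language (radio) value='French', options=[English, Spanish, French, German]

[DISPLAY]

┃> Phone:      [        ]┃              
┃  Name:       [        ]┃              
┃  Address:    [        ]┃              
┃  Public:     [x]       ┃━━━━━━━━━━━━━━
┃  Notify:     [x]       ┃              
┃  Email:      [user@exa]┃──────────────
┗━━━━━━━━━━━━━━━━━━━━━━━━┛Date      │Sco
        ┃────────────────┼──────────┼───
        ┃frank49@mail.com│2024-05-06│71.
        ┃grace95@mail.com│2024-11-19│62.
        ┃grace63@mail.com│2024-07-17│83.
        ┃dave38@mail.com │2024-09-16│21.
        ┃dave97@mail.com │2024-07-26│65.
        ┗━━━━━━━━━━━━━━━━━━━━━━━━━━━━━━━
                                        
                                        
                                        
                                        
                                        
                                        
                                        


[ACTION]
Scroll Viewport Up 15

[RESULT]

                                        
                                        
                                        
                                        
                                        
                                        
┏━━━━━━━━━━━━━━━━━━━━━━━━┓              
┃ FormWidget             ┃              
┠────────────────────────┨              
┃> Phone:      [        ]┃              
┃  Name:       [        ]┃              
┃  Address:    [        ]┃              
┃  Public:     [x]       ┃━━━━━━━━━━━━━━
┃  Notify:     [x]       ┃              
┃  Email:      [user@exa]┃──────────────
┗━━━━━━━━━━━━━━━━━━━━━━━━┛Date      │Sco
        ┃────────────────┼──────────┼───
        ┃frank49@mail.com│2024-05-06│71.
        ┃grace95@mail.com│2024-11-19│62.
        ┃grace63@mail.com│2024-07-17│83.
        ┃dave38@mail.com │2024-09-16│21.


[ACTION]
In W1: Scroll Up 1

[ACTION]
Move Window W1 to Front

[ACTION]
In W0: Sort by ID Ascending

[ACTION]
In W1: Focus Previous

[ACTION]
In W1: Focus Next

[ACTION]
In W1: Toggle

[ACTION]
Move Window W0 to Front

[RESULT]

                                        
                                        
                                        
                                        
                                        
                                        
┏━━━━━━━━━━━━━━━━━━━━━━━━┓              
┃ FormWidget             ┃              
┠────────────────────────┨              
┃> Phone:      [        ]┃              
┃  Name:       [        ]┃              
┃  Address:    [        ]┃              
┃  Publi┏━━━━━━━━━━━━━━━━━━━━━━━━━━━━━━━
┃  Notif┃ DataTable                     
┃  Email┠───────────────────────────────
┗━━━━━━━┃Email           │Date      │Sco
        ┃────────────────┼──────────┼───
        ┃frank49@mail.com│2024-05-06│71.
        ┃grace95@mail.com│2024-11-19│62.
        ┃grace63@mail.com│2024-07-17│83.
        ┃dave38@mail.com │2024-09-16│21.


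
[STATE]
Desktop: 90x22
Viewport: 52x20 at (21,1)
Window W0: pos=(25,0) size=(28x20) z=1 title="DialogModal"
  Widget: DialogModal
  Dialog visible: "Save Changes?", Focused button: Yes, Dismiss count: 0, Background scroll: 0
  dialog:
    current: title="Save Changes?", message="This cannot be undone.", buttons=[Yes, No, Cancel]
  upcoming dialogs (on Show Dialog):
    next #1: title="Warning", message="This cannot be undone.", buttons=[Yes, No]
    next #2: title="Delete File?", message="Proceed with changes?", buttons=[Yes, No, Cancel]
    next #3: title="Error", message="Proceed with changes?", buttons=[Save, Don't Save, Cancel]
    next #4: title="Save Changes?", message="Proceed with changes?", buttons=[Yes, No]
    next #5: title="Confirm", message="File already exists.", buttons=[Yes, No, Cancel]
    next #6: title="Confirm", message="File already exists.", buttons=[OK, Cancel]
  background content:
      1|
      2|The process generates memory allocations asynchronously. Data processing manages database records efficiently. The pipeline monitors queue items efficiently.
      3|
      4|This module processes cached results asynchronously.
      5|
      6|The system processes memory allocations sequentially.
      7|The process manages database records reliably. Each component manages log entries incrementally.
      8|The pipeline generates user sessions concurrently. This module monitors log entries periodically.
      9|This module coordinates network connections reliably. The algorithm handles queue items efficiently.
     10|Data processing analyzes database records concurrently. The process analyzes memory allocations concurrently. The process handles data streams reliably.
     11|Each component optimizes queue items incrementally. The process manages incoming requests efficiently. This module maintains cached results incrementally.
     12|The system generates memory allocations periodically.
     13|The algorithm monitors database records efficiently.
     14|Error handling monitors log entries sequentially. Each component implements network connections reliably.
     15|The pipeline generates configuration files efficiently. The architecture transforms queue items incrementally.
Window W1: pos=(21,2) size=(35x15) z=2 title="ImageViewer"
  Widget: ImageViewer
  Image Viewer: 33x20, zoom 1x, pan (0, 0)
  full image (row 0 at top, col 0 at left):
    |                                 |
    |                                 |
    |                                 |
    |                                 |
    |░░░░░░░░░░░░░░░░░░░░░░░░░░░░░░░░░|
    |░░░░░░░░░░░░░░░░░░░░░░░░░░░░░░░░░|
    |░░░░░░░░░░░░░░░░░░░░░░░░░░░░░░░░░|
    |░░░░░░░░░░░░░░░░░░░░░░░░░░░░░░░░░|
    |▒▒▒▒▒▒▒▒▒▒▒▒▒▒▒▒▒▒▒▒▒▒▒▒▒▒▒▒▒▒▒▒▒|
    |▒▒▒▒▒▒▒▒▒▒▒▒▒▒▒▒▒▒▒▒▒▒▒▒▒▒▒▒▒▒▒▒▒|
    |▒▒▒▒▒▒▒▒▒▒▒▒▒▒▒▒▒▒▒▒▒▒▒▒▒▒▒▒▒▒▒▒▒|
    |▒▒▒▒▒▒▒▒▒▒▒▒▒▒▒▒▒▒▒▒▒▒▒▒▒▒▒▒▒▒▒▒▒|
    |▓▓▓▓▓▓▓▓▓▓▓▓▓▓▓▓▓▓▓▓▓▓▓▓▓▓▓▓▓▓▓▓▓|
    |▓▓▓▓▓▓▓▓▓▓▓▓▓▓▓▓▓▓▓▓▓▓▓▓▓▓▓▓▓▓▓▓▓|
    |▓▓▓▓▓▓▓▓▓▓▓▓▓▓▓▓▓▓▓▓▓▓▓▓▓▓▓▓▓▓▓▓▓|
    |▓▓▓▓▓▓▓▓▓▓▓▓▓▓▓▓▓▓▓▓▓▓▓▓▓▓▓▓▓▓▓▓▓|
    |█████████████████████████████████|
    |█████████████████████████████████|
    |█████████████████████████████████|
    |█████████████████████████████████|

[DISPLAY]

    ┃ DialogModal              ┃                    
┏━━━━━━━━━━━━━━━━━━━━━━━━━━━━━━━━━┓                 
┃ ImageViewer                     ┃                 
┠─────────────────────────────────┨                 
┃                                 ┃                 
┃                                 ┃                 
┃                                 ┃                 
┃                                 ┃                 
┃░░░░░░░░░░░░░░░░░░░░░░░░░░░░░░░░░┃                 
┃░░░░░░░░░░░░░░░░░░░░░░░░░░░░░░░░░┃                 
┃░░░░░░░░░░░░░░░░░░░░░░░░░░░░░░░░░┃                 
┃░░░░░░░░░░░░░░░░░░░░░░░░░░░░░░░░░┃                 
┃▒▒▒▒▒▒▒▒▒▒▒▒▒▒▒▒▒▒▒▒▒▒▒▒▒▒▒▒▒▒▒▒▒┃                 
┃▒▒▒▒▒▒▒▒▒▒▒▒▒▒▒▒▒▒▒▒▒▒▒▒▒▒▒▒▒▒▒▒▒┃                 
┃▒▒▒▒▒▒▒▒▒▒▒▒▒▒▒▒▒▒▒▒▒▒▒▒▒▒▒▒▒▒▒▒▒┃                 
┗━━━━━━━━━━━━━━━━━━━━━━━━━━━━━━━━━┛                 
    ┃The pipeline generates con┃                    
    ┃                          ┃                    
    ┗━━━━━━━━━━━━━━━━━━━━━━━━━━┛                    
                                                    


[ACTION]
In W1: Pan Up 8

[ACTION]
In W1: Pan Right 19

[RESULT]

    ┃ DialogModal              ┃                    
┏━━━━━━━━━━━━━━━━━━━━━━━━━━━━━━━━━┓                 
┃ ImageViewer                     ┃                 
┠─────────────────────────────────┨                 
┃                                 ┃                 
┃                                 ┃                 
┃                                 ┃                 
┃                                 ┃                 
┃░░░░░░░░░░░░░░                   ┃                 
┃░░░░░░░░░░░░░░                   ┃                 
┃░░░░░░░░░░░░░░                   ┃                 
┃░░░░░░░░░░░░░░                   ┃                 
┃▒▒▒▒▒▒▒▒▒▒▒▒▒▒                   ┃                 
┃▒▒▒▒▒▒▒▒▒▒▒▒▒▒                   ┃                 
┃▒▒▒▒▒▒▒▒▒▒▒▒▒▒                   ┃                 
┗━━━━━━━━━━━━━━━━━━━━━━━━━━━━━━━━━┛                 
    ┃The pipeline generates con┃                    
    ┃                          ┃                    
    ┗━━━━━━━━━━━━━━━━━━━━━━━━━━┛                    
                                                    


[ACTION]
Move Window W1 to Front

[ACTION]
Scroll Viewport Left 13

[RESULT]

                 ┃ DialogModal              ┃       
             ┏━━━━━━━━━━━━━━━━━━━━━━━━━━━━━━━━━┓    
             ┃ ImageViewer                     ┃    
             ┠─────────────────────────────────┨    
             ┃                                 ┃    
             ┃                                 ┃    
             ┃                                 ┃    
             ┃                                 ┃    
             ┃░░░░░░░░░░░░░░                   ┃    
             ┃░░░░░░░░░░░░░░                   ┃    
             ┃░░░░░░░░░░░░░░                   ┃    
             ┃░░░░░░░░░░░░░░                   ┃    
             ┃▒▒▒▒▒▒▒▒▒▒▒▒▒▒                   ┃    
             ┃▒▒▒▒▒▒▒▒▒▒▒▒▒▒                   ┃    
             ┃▒▒▒▒▒▒▒▒▒▒▒▒▒▒                   ┃    
             ┗━━━━━━━━━━━━━━━━━━━━━━━━━━━━━━━━━┛    
                 ┃The pipeline generates con┃       
                 ┃                          ┃       
                 ┗━━━━━━━━━━━━━━━━━━━━━━━━━━┛       
                                                    
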